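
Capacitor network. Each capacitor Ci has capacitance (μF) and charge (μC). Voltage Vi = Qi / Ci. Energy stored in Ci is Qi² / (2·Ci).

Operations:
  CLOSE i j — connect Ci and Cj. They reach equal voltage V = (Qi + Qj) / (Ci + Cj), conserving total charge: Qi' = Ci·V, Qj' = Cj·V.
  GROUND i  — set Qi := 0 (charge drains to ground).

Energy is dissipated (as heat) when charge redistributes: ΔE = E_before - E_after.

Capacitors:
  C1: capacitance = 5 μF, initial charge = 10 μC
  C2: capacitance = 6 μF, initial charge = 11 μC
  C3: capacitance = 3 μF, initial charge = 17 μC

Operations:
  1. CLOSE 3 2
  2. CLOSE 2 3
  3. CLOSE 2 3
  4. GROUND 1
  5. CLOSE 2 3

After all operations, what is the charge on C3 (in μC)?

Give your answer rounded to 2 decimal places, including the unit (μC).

Initial: C1(5μF, Q=10μC, V=2.00V), C2(6μF, Q=11μC, V=1.83V), C3(3μF, Q=17μC, V=5.67V)
Op 1: CLOSE 3-2: Q_total=28.00, C_total=9.00, V=3.11; Q3=9.33, Q2=18.67; dissipated=14.694
Op 2: CLOSE 2-3: Q_total=28.00, C_total=9.00, V=3.11; Q2=18.67, Q3=9.33; dissipated=0.000
Op 3: CLOSE 2-3: Q_total=28.00, C_total=9.00, V=3.11; Q2=18.67, Q3=9.33; dissipated=0.000
Op 4: GROUND 1: Q1=0; energy lost=10.000
Op 5: CLOSE 2-3: Q_total=28.00, C_total=9.00, V=3.11; Q2=18.67, Q3=9.33; dissipated=0.000
Final charges: Q1=0.00, Q2=18.67, Q3=9.33

Answer: 9.33 μC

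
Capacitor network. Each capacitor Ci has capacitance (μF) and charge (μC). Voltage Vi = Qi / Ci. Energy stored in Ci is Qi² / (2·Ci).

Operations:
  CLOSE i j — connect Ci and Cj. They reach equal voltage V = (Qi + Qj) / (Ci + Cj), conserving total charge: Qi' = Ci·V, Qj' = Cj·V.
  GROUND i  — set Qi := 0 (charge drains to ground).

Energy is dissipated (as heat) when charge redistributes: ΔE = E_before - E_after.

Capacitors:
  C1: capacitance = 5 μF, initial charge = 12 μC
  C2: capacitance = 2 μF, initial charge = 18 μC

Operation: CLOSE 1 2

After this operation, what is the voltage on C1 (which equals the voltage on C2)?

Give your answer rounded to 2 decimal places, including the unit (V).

Initial: C1(5μF, Q=12μC, V=2.40V), C2(2μF, Q=18μC, V=9.00V)
Op 1: CLOSE 1-2: Q_total=30.00, C_total=7.00, V=4.29; Q1=21.43, Q2=8.57; dissipated=31.114

Answer: 4.29 V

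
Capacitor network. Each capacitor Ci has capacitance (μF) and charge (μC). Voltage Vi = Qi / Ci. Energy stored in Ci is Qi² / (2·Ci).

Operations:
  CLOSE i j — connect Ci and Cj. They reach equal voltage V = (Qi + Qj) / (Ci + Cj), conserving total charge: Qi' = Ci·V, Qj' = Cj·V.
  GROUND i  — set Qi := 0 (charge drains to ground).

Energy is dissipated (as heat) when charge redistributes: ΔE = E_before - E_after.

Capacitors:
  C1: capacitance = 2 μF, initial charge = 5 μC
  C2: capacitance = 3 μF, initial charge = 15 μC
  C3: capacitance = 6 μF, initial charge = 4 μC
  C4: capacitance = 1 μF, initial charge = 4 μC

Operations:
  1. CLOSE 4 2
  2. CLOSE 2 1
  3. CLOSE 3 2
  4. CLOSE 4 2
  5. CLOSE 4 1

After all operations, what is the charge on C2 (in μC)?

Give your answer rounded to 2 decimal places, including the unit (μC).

Answer: 7.45 μC

Derivation:
Initial: C1(2μF, Q=5μC, V=2.50V), C2(3μF, Q=15μC, V=5.00V), C3(6μF, Q=4μC, V=0.67V), C4(1μF, Q=4μC, V=4.00V)
Op 1: CLOSE 4-2: Q_total=19.00, C_total=4.00, V=4.75; Q4=4.75, Q2=14.25; dissipated=0.375
Op 2: CLOSE 2-1: Q_total=19.25, C_total=5.00, V=3.85; Q2=11.55, Q1=7.70; dissipated=3.038
Op 3: CLOSE 3-2: Q_total=15.55, C_total=9.00, V=1.73; Q3=10.37, Q2=5.18; dissipated=10.134
Op 4: CLOSE 4-2: Q_total=9.93, C_total=4.00, V=2.48; Q4=2.48, Q2=7.45; dissipated=3.425
Op 5: CLOSE 4-1: Q_total=10.18, C_total=3.00, V=3.39; Q4=3.39, Q1=6.79; dissipated=0.623
Final charges: Q1=6.79, Q2=7.45, Q3=10.37, Q4=3.39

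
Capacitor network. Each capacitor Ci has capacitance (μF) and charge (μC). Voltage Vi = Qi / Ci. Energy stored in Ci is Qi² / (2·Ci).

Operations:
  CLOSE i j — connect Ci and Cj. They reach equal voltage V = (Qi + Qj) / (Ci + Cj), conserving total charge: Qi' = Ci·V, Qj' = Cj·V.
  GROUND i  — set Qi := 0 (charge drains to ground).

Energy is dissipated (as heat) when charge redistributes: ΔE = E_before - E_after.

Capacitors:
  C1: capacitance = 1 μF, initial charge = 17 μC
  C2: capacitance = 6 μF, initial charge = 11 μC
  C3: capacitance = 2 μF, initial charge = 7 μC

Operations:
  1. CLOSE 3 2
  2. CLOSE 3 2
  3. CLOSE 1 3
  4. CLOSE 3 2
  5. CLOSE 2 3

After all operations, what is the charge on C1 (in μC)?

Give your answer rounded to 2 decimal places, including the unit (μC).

Answer: 7.17 μC

Derivation:
Initial: C1(1μF, Q=17μC, V=17.00V), C2(6μF, Q=11μC, V=1.83V), C3(2μF, Q=7μC, V=3.50V)
Op 1: CLOSE 3-2: Q_total=18.00, C_total=8.00, V=2.25; Q3=4.50, Q2=13.50; dissipated=2.083
Op 2: CLOSE 3-2: Q_total=18.00, C_total=8.00, V=2.25; Q3=4.50, Q2=13.50; dissipated=0.000
Op 3: CLOSE 1-3: Q_total=21.50, C_total=3.00, V=7.17; Q1=7.17, Q3=14.33; dissipated=72.521
Op 4: CLOSE 3-2: Q_total=27.83, C_total=8.00, V=3.48; Q3=6.96, Q2=20.88; dissipated=18.130
Op 5: CLOSE 2-3: Q_total=27.83, C_total=8.00, V=3.48; Q2=20.88, Q3=6.96; dissipated=0.000
Final charges: Q1=7.17, Q2=20.88, Q3=6.96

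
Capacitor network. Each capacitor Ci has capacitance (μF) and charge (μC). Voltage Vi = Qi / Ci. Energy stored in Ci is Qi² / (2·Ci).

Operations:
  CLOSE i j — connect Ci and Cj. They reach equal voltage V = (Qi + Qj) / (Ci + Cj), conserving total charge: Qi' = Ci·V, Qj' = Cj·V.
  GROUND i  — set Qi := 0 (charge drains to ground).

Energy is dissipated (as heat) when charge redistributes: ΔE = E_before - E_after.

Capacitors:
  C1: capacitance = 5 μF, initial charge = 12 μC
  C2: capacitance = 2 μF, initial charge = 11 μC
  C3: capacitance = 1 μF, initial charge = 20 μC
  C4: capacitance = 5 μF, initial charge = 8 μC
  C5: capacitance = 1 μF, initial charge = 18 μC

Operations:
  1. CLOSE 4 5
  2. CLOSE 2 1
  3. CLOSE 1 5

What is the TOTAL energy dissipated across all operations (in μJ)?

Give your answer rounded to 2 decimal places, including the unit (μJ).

Initial: C1(5μF, Q=12μC, V=2.40V), C2(2μF, Q=11μC, V=5.50V), C3(1μF, Q=20μC, V=20.00V), C4(5μF, Q=8μC, V=1.60V), C5(1μF, Q=18μC, V=18.00V)
Op 1: CLOSE 4-5: Q_total=26.00, C_total=6.00, V=4.33; Q4=21.67, Q5=4.33; dissipated=112.067
Op 2: CLOSE 2-1: Q_total=23.00, C_total=7.00, V=3.29; Q2=6.57, Q1=16.43; dissipated=6.864
Op 3: CLOSE 1-5: Q_total=20.76, C_total=6.00, V=3.46; Q1=17.30, Q5=3.46; dissipated=0.457
Total dissipated: 119.388 μJ

Answer: 119.39 μJ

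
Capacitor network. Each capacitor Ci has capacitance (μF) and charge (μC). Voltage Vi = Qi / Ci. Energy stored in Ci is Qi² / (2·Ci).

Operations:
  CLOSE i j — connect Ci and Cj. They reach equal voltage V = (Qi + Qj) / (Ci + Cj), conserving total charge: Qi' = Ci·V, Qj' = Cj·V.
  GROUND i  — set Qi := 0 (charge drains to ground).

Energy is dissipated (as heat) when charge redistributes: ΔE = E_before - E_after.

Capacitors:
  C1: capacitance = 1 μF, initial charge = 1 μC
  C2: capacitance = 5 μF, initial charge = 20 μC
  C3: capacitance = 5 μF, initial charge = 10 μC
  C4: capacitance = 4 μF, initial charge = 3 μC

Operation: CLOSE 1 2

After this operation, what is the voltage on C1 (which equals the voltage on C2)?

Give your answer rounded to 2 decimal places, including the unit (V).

Answer: 3.50 V

Derivation:
Initial: C1(1μF, Q=1μC, V=1.00V), C2(5μF, Q=20μC, V=4.00V), C3(5μF, Q=10μC, V=2.00V), C4(4μF, Q=3μC, V=0.75V)
Op 1: CLOSE 1-2: Q_total=21.00, C_total=6.00, V=3.50; Q1=3.50, Q2=17.50; dissipated=3.750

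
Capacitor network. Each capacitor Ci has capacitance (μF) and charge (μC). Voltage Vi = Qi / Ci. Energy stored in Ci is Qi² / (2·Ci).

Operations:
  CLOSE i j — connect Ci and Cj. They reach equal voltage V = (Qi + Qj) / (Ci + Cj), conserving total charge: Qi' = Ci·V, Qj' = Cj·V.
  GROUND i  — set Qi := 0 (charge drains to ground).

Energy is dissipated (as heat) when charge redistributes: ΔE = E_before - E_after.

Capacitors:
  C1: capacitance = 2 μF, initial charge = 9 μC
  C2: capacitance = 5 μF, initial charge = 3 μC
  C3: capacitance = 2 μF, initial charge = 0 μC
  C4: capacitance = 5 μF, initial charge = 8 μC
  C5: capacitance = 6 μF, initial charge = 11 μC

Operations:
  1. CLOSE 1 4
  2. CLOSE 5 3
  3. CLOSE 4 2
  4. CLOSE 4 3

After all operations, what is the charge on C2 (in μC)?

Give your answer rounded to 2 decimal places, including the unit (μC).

Initial: C1(2μF, Q=9μC, V=4.50V), C2(5μF, Q=3μC, V=0.60V), C3(2μF, Q=0μC, V=0.00V), C4(5μF, Q=8μC, V=1.60V), C5(6μF, Q=11μC, V=1.83V)
Op 1: CLOSE 1-4: Q_total=17.00, C_total=7.00, V=2.43; Q1=4.86, Q4=12.14; dissipated=6.007
Op 2: CLOSE 5-3: Q_total=11.00, C_total=8.00, V=1.38; Q5=8.25, Q3=2.75; dissipated=2.521
Op 3: CLOSE 4-2: Q_total=15.14, C_total=10.00, V=1.51; Q4=7.57, Q2=7.57; dissipated=4.180
Op 4: CLOSE 4-3: Q_total=10.32, C_total=7.00, V=1.47; Q4=7.37, Q3=2.95; dissipated=0.014
Final charges: Q1=4.86, Q2=7.57, Q3=2.95, Q4=7.37, Q5=8.25

Answer: 7.57 μC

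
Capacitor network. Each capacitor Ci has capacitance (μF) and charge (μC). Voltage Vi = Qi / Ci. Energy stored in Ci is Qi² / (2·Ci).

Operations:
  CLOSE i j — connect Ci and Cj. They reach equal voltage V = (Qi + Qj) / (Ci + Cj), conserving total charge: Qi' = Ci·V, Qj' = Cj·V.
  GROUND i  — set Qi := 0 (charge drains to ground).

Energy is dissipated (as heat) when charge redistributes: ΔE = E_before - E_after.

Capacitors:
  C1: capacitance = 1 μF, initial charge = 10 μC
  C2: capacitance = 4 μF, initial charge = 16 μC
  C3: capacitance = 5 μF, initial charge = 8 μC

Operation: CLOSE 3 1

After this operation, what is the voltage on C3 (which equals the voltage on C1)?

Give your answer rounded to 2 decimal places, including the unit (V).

Answer: 3.00 V

Derivation:
Initial: C1(1μF, Q=10μC, V=10.00V), C2(4μF, Q=16μC, V=4.00V), C3(5μF, Q=8μC, V=1.60V)
Op 1: CLOSE 3-1: Q_total=18.00, C_total=6.00, V=3.00; Q3=15.00, Q1=3.00; dissipated=29.400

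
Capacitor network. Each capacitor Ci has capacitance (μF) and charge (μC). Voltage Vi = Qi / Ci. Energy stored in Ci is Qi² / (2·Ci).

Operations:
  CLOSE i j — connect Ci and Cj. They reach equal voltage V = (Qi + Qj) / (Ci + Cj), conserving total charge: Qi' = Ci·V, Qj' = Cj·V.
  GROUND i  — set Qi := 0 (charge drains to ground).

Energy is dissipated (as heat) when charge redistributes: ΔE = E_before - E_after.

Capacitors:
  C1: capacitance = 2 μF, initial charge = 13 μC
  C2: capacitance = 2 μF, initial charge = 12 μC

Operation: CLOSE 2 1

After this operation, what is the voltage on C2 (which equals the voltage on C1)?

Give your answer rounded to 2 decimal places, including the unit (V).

Answer: 6.25 V

Derivation:
Initial: C1(2μF, Q=13μC, V=6.50V), C2(2μF, Q=12μC, V=6.00V)
Op 1: CLOSE 2-1: Q_total=25.00, C_total=4.00, V=6.25; Q2=12.50, Q1=12.50; dissipated=0.125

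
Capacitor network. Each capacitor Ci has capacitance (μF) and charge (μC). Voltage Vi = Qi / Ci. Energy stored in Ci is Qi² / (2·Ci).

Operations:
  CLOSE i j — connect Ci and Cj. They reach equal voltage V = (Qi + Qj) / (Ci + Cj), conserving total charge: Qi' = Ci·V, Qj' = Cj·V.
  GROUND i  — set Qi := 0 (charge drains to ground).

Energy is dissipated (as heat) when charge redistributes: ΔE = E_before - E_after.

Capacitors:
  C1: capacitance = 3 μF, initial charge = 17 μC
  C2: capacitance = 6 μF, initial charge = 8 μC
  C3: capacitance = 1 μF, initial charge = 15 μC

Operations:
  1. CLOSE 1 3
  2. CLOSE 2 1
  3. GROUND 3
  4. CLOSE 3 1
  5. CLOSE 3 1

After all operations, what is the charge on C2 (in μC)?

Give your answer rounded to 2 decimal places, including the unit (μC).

Answer: 21.33 μC

Derivation:
Initial: C1(3μF, Q=17μC, V=5.67V), C2(6μF, Q=8μC, V=1.33V), C3(1μF, Q=15μC, V=15.00V)
Op 1: CLOSE 1-3: Q_total=32.00, C_total=4.00, V=8.00; Q1=24.00, Q3=8.00; dissipated=32.667
Op 2: CLOSE 2-1: Q_total=32.00, C_total=9.00, V=3.56; Q2=21.33, Q1=10.67; dissipated=44.444
Op 3: GROUND 3: Q3=0; energy lost=32.000
Op 4: CLOSE 3-1: Q_total=10.67, C_total=4.00, V=2.67; Q3=2.67, Q1=8.00; dissipated=4.741
Op 5: CLOSE 3-1: Q_total=10.67, C_total=4.00, V=2.67; Q3=2.67, Q1=8.00; dissipated=0.000
Final charges: Q1=8.00, Q2=21.33, Q3=2.67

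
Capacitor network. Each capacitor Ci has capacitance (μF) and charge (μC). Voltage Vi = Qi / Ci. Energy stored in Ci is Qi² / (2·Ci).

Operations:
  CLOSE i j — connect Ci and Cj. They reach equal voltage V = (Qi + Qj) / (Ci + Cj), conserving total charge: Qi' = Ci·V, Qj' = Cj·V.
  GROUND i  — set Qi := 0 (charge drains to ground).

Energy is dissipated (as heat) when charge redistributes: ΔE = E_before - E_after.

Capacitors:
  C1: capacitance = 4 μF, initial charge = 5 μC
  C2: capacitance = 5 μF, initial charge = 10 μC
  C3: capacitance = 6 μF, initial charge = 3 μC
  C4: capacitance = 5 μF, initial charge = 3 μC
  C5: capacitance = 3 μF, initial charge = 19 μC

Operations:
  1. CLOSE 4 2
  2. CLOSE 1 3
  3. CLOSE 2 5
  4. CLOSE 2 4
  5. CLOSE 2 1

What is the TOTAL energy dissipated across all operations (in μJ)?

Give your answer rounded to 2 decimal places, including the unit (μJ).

Answer: 33.65 μJ

Derivation:
Initial: C1(4μF, Q=5μC, V=1.25V), C2(5μF, Q=10μC, V=2.00V), C3(6μF, Q=3μC, V=0.50V), C4(5μF, Q=3μC, V=0.60V), C5(3μF, Q=19μC, V=6.33V)
Op 1: CLOSE 4-2: Q_total=13.00, C_total=10.00, V=1.30; Q4=6.50, Q2=6.50; dissipated=2.450
Op 2: CLOSE 1-3: Q_total=8.00, C_total=10.00, V=0.80; Q1=3.20, Q3=4.80; dissipated=0.675
Op 3: CLOSE 2-5: Q_total=25.50, C_total=8.00, V=3.19; Q2=15.94, Q5=9.56; dissipated=23.751
Op 4: CLOSE 2-4: Q_total=22.44, C_total=10.00, V=2.24; Q2=11.22, Q4=11.22; dissipated=4.453
Op 5: CLOSE 2-1: Q_total=14.42, C_total=9.00, V=1.60; Q2=8.01, Q1=6.41; dissipated=2.316
Total dissipated: 33.645 μJ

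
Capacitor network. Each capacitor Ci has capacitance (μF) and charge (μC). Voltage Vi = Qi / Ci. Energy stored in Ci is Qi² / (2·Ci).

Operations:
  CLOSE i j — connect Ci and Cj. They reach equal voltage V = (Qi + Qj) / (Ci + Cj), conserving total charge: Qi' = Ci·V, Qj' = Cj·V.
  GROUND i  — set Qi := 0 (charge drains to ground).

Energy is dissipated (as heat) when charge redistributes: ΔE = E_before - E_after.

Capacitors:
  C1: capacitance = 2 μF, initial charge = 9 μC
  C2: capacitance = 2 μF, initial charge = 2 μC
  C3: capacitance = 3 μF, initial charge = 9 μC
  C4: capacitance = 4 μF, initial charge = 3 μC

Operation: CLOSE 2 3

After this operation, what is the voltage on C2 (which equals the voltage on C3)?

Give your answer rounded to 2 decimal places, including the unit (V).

Answer: 2.20 V

Derivation:
Initial: C1(2μF, Q=9μC, V=4.50V), C2(2μF, Q=2μC, V=1.00V), C3(3μF, Q=9μC, V=3.00V), C4(4μF, Q=3μC, V=0.75V)
Op 1: CLOSE 2-3: Q_total=11.00, C_total=5.00, V=2.20; Q2=4.40, Q3=6.60; dissipated=2.400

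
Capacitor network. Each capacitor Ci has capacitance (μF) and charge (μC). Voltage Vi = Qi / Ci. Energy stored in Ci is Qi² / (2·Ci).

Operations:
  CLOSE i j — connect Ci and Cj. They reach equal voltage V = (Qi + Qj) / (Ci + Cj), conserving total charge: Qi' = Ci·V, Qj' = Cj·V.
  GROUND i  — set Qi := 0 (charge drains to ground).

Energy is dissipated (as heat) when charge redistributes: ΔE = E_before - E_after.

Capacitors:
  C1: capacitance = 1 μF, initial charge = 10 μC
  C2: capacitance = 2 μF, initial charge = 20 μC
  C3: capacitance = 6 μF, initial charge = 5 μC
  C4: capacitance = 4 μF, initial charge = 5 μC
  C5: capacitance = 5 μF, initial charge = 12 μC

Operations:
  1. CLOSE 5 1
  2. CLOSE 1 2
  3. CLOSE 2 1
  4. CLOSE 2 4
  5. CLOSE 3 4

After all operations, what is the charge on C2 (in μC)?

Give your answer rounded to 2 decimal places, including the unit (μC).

Answer: 6.93 μC

Derivation:
Initial: C1(1μF, Q=10μC, V=10.00V), C2(2μF, Q=20μC, V=10.00V), C3(6μF, Q=5μC, V=0.83V), C4(4μF, Q=5μC, V=1.25V), C5(5μF, Q=12μC, V=2.40V)
Op 1: CLOSE 5-1: Q_total=22.00, C_total=6.00, V=3.67; Q5=18.33, Q1=3.67; dissipated=24.067
Op 2: CLOSE 1-2: Q_total=23.67, C_total=3.00, V=7.89; Q1=7.89, Q2=15.78; dissipated=13.370
Op 3: CLOSE 2-1: Q_total=23.67, C_total=3.00, V=7.89; Q2=15.78, Q1=7.89; dissipated=0.000
Op 4: CLOSE 2-4: Q_total=20.78, C_total=6.00, V=3.46; Q2=6.93, Q4=13.85; dissipated=29.383
Op 5: CLOSE 3-4: Q_total=18.85, C_total=10.00, V=1.89; Q3=11.31, Q4=7.54; dissipated=8.298
Final charges: Q1=7.89, Q2=6.93, Q3=11.31, Q4=7.54, Q5=18.33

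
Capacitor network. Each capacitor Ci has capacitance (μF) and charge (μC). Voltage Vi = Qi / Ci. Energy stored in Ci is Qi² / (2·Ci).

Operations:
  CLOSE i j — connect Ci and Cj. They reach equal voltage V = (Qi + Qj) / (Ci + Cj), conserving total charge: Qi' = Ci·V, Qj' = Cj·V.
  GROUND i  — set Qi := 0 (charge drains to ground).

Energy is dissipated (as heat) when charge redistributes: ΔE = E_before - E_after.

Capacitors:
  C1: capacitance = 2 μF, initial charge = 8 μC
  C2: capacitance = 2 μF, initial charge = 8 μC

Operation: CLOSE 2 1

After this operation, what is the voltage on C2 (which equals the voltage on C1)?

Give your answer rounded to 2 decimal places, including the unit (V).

Initial: C1(2μF, Q=8μC, V=4.00V), C2(2μF, Q=8μC, V=4.00V)
Op 1: CLOSE 2-1: Q_total=16.00, C_total=4.00, V=4.00; Q2=8.00, Q1=8.00; dissipated=0.000

Answer: 4.00 V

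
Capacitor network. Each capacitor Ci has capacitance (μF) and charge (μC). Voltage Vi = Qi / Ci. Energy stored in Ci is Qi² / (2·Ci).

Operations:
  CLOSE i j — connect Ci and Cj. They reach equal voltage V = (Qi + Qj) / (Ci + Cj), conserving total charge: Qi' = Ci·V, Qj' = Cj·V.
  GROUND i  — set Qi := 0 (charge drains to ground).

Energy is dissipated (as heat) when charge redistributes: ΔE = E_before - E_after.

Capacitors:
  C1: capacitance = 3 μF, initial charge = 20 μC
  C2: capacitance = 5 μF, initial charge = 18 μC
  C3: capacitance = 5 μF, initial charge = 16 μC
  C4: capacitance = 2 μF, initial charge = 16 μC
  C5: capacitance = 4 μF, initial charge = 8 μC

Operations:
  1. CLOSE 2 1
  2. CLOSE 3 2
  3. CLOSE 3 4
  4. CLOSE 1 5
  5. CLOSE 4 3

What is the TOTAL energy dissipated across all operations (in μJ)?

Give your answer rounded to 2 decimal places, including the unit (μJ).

Answer: 29.87 μJ

Derivation:
Initial: C1(3μF, Q=20μC, V=6.67V), C2(5μF, Q=18μC, V=3.60V), C3(5μF, Q=16μC, V=3.20V), C4(2μF, Q=16μC, V=8.00V), C5(4μF, Q=8μC, V=2.00V)
Op 1: CLOSE 2-1: Q_total=38.00, C_total=8.00, V=4.75; Q2=23.75, Q1=14.25; dissipated=8.817
Op 2: CLOSE 3-2: Q_total=39.75, C_total=10.00, V=3.98; Q3=19.88, Q2=19.88; dissipated=3.003
Op 3: CLOSE 3-4: Q_total=35.88, C_total=7.00, V=5.12; Q3=25.62, Q4=10.25; dissipated=11.572
Op 4: CLOSE 1-5: Q_total=22.25, C_total=7.00, V=3.18; Q1=9.54, Q5=12.71; dissipated=6.482
Op 5: CLOSE 4-3: Q_total=35.88, C_total=7.00, V=5.12; Q4=10.25, Q3=25.62; dissipated=0.000
Total dissipated: 29.874 μJ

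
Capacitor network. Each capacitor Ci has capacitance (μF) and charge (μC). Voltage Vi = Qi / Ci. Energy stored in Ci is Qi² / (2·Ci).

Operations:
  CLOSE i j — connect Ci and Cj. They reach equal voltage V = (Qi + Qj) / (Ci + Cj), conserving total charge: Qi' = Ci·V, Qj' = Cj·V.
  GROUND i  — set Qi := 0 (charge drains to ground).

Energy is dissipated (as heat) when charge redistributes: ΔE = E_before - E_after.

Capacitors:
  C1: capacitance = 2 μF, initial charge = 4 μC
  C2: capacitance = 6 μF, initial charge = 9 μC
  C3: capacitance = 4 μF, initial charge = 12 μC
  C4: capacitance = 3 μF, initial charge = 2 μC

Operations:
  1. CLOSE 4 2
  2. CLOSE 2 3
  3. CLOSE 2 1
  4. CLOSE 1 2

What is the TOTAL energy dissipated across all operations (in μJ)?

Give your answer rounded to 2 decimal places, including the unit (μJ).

Initial: C1(2μF, Q=4μC, V=2.00V), C2(6μF, Q=9μC, V=1.50V), C3(4μF, Q=12μC, V=3.00V), C4(3μF, Q=2μC, V=0.67V)
Op 1: CLOSE 4-2: Q_total=11.00, C_total=9.00, V=1.22; Q4=3.67, Q2=7.33; dissipated=0.694
Op 2: CLOSE 2-3: Q_total=19.33, C_total=10.00, V=1.93; Q2=11.60, Q3=7.73; dissipated=3.793
Op 3: CLOSE 2-1: Q_total=15.60, C_total=8.00, V=1.95; Q2=11.70, Q1=3.90; dissipated=0.003
Op 4: CLOSE 1-2: Q_total=15.60, C_total=8.00, V=1.95; Q1=3.90, Q2=11.70; dissipated=0.000
Total dissipated: 4.490 μJ

Answer: 4.49 μJ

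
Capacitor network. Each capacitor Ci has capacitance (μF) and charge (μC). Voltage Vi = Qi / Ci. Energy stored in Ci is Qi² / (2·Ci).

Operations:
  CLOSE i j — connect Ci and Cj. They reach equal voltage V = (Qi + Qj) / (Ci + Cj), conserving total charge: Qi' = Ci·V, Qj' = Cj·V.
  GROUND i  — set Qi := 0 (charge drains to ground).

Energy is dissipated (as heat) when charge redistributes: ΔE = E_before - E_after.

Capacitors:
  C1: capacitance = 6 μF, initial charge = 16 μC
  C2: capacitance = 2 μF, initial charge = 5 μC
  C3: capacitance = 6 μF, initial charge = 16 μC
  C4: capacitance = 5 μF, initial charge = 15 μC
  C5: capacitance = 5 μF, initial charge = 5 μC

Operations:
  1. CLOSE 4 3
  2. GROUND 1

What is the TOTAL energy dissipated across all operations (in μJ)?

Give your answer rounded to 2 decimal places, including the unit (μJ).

Initial: C1(6μF, Q=16μC, V=2.67V), C2(2μF, Q=5μC, V=2.50V), C3(6μF, Q=16μC, V=2.67V), C4(5μF, Q=15μC, V=3.00V), C5(5μF, Q=5μC, V=1.00V)
Op 1: CLOSE 4-3: Q_total=31.00, C_total=11.00, V=2.82; Q4=14.09, Q3=16.91; dissipated=0.152
Op 2: GROUND 1: Q1=0; energy lost=21.333
Total dissipated: 21.485 μJ

Answer: 21.48 μJ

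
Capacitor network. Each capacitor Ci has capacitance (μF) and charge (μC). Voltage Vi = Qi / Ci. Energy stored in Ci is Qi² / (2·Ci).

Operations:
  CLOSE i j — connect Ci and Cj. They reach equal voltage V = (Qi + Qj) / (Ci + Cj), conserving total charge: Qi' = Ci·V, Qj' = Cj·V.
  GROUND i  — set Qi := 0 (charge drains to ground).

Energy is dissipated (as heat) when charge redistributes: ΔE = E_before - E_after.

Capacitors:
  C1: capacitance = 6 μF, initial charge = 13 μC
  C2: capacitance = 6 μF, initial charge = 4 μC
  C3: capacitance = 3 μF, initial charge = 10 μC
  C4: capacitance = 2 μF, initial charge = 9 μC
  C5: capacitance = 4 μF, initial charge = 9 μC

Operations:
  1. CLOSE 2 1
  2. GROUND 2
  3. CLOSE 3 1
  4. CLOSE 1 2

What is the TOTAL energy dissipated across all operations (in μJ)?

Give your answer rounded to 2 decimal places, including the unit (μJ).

Answer: 19.41 μJ

Derivation:
Initial: C1(6μF, Q=13μC, V=2.17V), C2(6μF, Q=4μC, V=0.67V), C3(3μF, Q=10μC, V=3.33V), C4(2μF, Q=9μC, V=4.50V), C5(4μF, Q=9μC, V=2.25V)
Op 1: CLOSE 2-1: Q_total=17.00, C_total=12.00, V=1.42; Q2=8.50, Q1=8.50; dissipated=3.375
Op 2: GROUND 2: Q2=0; energy lost=6.021
Op 3: CLOSE 3-1: Q_total=18.50, C_total=9.00, V=2.06; Q3=6.17, Q1=12.33; dissipated=3.674
Op 4: CLOSE 1-2: Q_total=12.33, C_total=12.00, V=1.03; Q1=6.17, Q2=6.17; dissipated=6.338
Total dissipated: 19.407 μJ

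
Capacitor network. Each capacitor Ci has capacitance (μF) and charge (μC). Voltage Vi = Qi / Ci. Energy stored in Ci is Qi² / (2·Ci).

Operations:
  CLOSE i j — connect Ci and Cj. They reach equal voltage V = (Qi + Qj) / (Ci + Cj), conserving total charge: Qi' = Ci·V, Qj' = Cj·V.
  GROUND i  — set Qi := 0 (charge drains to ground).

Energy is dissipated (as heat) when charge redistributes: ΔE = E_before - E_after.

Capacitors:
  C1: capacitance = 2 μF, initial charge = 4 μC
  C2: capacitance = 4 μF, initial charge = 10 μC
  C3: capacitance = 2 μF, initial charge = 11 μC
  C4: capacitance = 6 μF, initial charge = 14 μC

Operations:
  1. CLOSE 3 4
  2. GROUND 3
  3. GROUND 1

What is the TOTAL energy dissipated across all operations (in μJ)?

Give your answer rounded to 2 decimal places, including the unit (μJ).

Initial: C1(2μF, Q=4μC, V=2.00V), C2(4μF, Q=10μC, V=2.50V), C3(2μF, Q=11μC, V=5.50V), C4(6μF, Q=14μC, V=2.33V)
Op 1: CLOSE 3-4: Q_total=25.00, C_total=8.00, V=3.12; Q3=6.25, Q4=18.75; dissipated=7.521
Op 2: GROUND 3: Q3=0; energy lost=9.766
Op 3: GROUND 1: Q1=0; energy lost=4.000
Total dissipated: 21.286 μJ

Answer: 21.29 μJ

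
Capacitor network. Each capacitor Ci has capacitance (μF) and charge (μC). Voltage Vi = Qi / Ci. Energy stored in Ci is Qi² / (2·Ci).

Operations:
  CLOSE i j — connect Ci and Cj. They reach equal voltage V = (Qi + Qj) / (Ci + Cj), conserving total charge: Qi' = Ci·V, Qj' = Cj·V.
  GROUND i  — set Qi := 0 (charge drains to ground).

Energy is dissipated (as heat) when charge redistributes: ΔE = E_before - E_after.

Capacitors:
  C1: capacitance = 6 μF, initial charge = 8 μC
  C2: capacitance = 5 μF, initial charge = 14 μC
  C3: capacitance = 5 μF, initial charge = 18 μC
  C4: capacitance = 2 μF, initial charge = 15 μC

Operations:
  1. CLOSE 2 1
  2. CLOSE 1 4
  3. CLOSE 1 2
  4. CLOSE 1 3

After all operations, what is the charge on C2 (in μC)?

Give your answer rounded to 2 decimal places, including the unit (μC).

Answer: 13.75 μC

Derivation:
Initial: C1(6μF, Q=8μC, V=1.33V), C2(5μF, Q=14μC, V=2.80V), C3(5μF, Q=18μC, V=3.60V), C4(2μF, Q=15μC, V=7.50V)
Op 1: CLOSE 2-1: Q_total=22.00, C_total=11.00, V=2.00; Q2=10.00, Q1=12.00; dissipated=2.933
Op 2: CLOSE 1-4: Q_total=27.00, C_total=8.00, V=3.38; Q1=20.25, Q4=6.75; dissipated=22.688
Op 3: CLOSE 1-2: Q_total=30.25, C_total=11.00, V=2.75; Q1=16.50, Q2=13.75; dissipated=2.578
Op 4: CLOSE 1-3: Q_total=34.50, C_total=11.00, V=3.14; Q1=18.82, Q3=15.68; dissipated=0.985
Final charges: Q1=18.82, Q2=13.75, Q3=15.68, Q4=6.75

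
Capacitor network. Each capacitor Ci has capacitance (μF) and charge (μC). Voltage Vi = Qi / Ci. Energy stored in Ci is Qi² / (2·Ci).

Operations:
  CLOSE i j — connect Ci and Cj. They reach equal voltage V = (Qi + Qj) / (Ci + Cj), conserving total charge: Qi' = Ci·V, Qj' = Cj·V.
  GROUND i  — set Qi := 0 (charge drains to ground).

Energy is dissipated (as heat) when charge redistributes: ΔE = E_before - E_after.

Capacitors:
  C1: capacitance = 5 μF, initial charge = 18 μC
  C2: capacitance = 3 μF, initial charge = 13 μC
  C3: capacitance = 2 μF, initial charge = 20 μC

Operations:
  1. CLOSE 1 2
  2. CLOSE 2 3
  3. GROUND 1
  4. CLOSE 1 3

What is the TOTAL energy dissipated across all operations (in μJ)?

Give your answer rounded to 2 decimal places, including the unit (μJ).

Answer: 89.13 μJ

Derivation:
Initial: C1(5μF, Q=18μC, V=3.60V), C2(3μF, Q=13μC, V=4.33V), C3(2μF, Q=20μC, V=10.00V)
Op 1: CLOSE 1-2: Q_total=31.00, C_total=8.00, V=3.88; Q1=19.38, Q2=11.62; dissipated=0.504
Op 2: CLOSE 2-3: Q_total=31.62, C_total=5.00, V=6.33; Q2=18.98, Q3=12.65; dissipated=22.509
Op 3: GROUND 1: Q1=0; energy lost=37.539
Op 4: CLOSE 1-3: Q_total=12.65, C_total=7.00, V=1.81; Q1=9.04, Q3=3.61; dissipated=28.575
Total dissipated: 89.128 μJ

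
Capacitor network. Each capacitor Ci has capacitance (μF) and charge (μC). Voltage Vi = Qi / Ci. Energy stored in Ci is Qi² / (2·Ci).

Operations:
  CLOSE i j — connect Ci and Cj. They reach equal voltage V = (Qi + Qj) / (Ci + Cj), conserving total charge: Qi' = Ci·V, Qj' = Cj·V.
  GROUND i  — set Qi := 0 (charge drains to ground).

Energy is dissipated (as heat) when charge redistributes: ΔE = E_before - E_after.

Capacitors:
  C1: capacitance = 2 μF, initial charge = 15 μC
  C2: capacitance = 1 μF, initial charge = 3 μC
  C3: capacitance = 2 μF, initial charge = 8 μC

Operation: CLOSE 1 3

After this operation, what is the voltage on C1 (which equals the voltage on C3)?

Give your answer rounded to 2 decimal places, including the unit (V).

Initial: C1(2μF, Q=15μC, V=7.50V), C2(1μF, Q=3μC, V=3.00V), C3(2μF, Q=8μC, V=4.00V)
Op 1: CLOSE 1-3: Q_total=23.00, C_total=4.00, V=5.75; Q1=11.50, Q3=11.50; dissipated=6.125

Answer: 5.75 V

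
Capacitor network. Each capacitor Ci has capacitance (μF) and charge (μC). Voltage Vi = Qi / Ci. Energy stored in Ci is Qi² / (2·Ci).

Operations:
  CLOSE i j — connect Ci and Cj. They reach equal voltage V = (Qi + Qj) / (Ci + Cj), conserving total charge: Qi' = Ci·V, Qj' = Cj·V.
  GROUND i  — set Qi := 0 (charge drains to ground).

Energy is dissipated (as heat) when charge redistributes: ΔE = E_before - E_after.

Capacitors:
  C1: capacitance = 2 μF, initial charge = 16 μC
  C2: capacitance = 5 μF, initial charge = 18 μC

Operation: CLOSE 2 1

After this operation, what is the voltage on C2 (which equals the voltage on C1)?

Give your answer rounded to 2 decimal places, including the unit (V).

Initial: C1(2μF, Q=16μC, V=8.00V), C2(5μF, Q=18μC, V=3.60V)
Op 1: CLOSE 2-1: Q_total=34.00, C_total=7.00, V=4.86; Q2=24.29, Q1=9.71; dissipated=13.829

Answer: 4.86 V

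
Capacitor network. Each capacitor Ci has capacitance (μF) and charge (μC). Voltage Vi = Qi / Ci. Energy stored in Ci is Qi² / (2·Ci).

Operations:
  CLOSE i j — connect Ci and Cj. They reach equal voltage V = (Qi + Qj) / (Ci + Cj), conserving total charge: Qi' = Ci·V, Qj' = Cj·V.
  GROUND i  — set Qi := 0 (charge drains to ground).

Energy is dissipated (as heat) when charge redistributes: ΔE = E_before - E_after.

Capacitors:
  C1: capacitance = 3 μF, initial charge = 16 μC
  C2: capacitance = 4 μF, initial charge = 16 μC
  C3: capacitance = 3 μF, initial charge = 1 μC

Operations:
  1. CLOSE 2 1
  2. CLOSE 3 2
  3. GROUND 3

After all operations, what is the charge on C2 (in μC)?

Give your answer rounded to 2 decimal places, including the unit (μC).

Answer: 11.02 μC

Derivation:
Initial: C1(3μF, Q=16μC, V=5.33V), C2(4μF, Q=16μC, V=4.00V), C3(3μF, Q=1μC, V=0.33V)
Op 1: CLOSE 2-1: Q_total=32.00, C_total=7.00, V=4.57; Q2=18.29, Q1=13.71; dissipated=1.524
Op 2: CLOSE 3-2: Q_total=19.29, C_total=7.00, V=2.76; Q3=8.27, Q2=11.02; dissipated=15.396
Op 3: GROUND 3: Q3=0; energy lost=11.386
Final charges: Q1=13.71, Q2=11.02, Q3=0.00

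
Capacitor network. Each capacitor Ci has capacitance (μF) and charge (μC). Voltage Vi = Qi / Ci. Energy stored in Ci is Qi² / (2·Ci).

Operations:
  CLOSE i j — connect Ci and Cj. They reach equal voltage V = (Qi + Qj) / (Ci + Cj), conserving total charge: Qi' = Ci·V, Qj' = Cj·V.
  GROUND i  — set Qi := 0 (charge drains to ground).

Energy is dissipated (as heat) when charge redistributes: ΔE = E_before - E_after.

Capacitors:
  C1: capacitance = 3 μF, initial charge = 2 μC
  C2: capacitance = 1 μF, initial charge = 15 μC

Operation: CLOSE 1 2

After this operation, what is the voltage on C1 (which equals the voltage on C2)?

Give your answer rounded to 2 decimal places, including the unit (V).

Answer: 4.25 V

Derivation:
Initial: C1(3μF, Q=2μC, V=0.67V), C2(1μF, Q=15μC, V=15.00V)
Op 1: CLOSE 1-2: Q_total=17.00, C_total=4.00, V=4.25; Q1=12.75, Q2=4.25; dissipated=77.042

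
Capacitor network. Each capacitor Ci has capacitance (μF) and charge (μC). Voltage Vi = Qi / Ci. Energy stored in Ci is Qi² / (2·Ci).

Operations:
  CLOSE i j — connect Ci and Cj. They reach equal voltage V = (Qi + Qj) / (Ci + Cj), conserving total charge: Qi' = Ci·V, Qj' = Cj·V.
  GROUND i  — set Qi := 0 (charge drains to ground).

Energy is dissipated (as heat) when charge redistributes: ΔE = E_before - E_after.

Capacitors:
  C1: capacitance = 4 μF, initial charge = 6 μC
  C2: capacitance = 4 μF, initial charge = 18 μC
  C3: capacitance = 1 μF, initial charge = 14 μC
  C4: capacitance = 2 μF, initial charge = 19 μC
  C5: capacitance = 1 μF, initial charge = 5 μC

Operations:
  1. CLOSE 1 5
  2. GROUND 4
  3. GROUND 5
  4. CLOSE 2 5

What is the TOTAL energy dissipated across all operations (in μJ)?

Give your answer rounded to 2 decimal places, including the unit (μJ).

Answer: 105.67 μJ

Derivation:
Initial: C1(4μF, Q=6μC, V=1.50V), C2(4μF, Q=18μC, V=4.50V), C3(1μF, Q=14μC, V=14.00V), C4(2μF, Q=19μC, V=9.50V), C5(1μF, Q=5μC, V=5.00V)
Op 1: CLOSE 1-5: Q_total=11.00, C_total=5.00, V=2.20; Q1=8.80, Q5=2.20; dissipated=4.900
Op 2: GROUND 4: Q4=0; energy lost=90.250
Op 3: GROUND 5: Q5=0; energy lost=2.420
Op 4: CLOSE 2-5: Q_total=18.00, C_total=5.00, V=3.60; Q2=14.40, Q5=3.60; dissipated=8.100
Total dissipated: 105.670 μJ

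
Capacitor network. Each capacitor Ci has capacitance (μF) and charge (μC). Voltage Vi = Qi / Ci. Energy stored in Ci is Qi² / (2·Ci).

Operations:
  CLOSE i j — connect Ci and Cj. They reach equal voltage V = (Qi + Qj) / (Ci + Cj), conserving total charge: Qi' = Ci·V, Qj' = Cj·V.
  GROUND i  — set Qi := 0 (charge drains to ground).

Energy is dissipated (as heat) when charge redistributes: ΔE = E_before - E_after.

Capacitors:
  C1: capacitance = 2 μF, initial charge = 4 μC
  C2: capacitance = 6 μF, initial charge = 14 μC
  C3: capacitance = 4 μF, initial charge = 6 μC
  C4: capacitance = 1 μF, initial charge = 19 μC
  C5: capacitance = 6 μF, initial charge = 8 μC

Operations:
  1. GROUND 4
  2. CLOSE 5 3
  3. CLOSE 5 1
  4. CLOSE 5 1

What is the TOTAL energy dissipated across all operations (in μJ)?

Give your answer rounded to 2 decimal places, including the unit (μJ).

Answer: 180.80 μJ

Derivation:
Initial: C1(2μF, Q=4μC, V=2.00V), C2(6μF, Q=14μC, V=2.33V), C3(4μF, Q=6μC, V=1.50V), C4(1μF, Q=19μC, V=19.00V), C5(6μF, Q=8μC, V=1.33V)
Op 1: GROUND 4: Q4=0; energy lost=180.500
Op 2: CLOSE 5-3: Q_total=14.00, C_total=10.00, V=1.40; Q5=8.40, Q3=5.60; dissipated=0.033
Op 3: CLOSE 5-1: Q_total=12.40, C_total=8.00, V=1.55; Q5=9.30, Q1=3.10; dissipated=0.270
Op 4: CLOSE 5-1: Q_total=12.40, C_total=8.00, V=1.55; Q5=9.30, Q1=3.10; dissipated=0.000
Total dissipated: 180.803 μJ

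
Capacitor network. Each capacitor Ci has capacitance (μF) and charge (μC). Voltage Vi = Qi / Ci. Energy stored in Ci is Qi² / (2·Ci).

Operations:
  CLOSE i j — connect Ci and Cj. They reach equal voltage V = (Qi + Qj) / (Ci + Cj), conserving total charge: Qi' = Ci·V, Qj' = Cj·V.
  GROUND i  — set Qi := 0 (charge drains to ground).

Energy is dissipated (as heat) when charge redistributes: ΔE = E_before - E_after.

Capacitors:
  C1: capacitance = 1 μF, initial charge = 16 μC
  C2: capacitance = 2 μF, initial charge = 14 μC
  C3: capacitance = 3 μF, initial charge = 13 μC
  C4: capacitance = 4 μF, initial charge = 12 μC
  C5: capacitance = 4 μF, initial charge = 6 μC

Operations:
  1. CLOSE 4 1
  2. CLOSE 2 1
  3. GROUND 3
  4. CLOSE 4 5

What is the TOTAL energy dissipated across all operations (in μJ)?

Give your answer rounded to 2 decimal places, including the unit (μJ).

Answer: 113.23 μJ

Derivation:
Initial: C1(1μF, Q=16μC, V=16.00V), C2(2μF, Q=14μC, V=7.00V), C3(3μF, Q=13μC, V=4.33V), C4(4μF, Q=12μC, V=3.00V), C5(4μF, Q=6μC, V=1.50V)
Op 1: CLOSE 4-1: Q_total=28.00, C_total=5.00, V=5.60; Q4=22.40, Q1=5.60; dissipated=67.600
Op 2: CLOSE 2-1: Q_total=19.60, C_total=3.00, V=6.53; Q2=13.07, Q1=6.53; dissipated=0.653
Op 3: GROUND 3: Q3=0; energy lost=28.167
Op 4: CLOSE 4-5: Q_total=28.40, C_total=8.00, V=3.55; Q4=14.20, Q5=14.20; dissipated=16.810
Total dissipated: 113.230 μJ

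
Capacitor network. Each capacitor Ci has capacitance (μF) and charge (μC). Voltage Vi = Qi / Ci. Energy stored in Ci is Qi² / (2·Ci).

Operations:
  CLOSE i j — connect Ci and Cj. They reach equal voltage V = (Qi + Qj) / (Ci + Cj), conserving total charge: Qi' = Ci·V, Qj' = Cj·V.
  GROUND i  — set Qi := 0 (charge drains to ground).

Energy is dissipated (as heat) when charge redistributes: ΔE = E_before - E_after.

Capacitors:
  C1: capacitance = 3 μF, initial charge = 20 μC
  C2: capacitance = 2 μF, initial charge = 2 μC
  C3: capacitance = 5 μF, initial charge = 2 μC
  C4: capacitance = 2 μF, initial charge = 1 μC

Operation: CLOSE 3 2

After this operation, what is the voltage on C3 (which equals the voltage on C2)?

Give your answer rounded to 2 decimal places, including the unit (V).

Initial: C1(3μF, Q=20μC, V=6.67V), C2(2μF, Q=2μC, V=1.00V), C3(5μF, Q=2μC, V=0.40V), C4(2μF, Q=1μC, V=0.50V)
Op 1: CLOSE 3-2: Q_total=4.00, C_total=7.00, V=0.57; Q3=2.86, Q2=1.14; dissipated=0.257

Answer: 0.57 V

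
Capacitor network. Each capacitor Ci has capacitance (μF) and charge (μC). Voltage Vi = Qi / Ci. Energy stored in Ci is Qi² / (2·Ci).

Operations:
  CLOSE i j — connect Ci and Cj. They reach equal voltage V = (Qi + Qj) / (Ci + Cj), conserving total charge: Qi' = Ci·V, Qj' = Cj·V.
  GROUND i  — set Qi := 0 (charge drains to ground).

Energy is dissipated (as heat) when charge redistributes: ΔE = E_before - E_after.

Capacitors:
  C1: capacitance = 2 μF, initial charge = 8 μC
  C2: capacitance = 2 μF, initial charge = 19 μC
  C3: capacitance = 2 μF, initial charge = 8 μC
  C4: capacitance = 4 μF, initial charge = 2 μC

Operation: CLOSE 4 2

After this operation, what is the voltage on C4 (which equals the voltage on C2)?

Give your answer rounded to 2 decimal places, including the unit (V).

Initial: C1(2μF, Q=8μC, V=4.00V), C2(2μF, Q=19μC, V=9.50V), C3(2μF, Q=8μC, V=4.00V), C4(4μF, Q=2μC, V=0.50V)
Op 1: CLOSE 4-2: Q_total=21.00, C_total=6.00, V=3.50; Q4=14.00, Q2=7.00; dissipated=54.000

Answer: 3.50 V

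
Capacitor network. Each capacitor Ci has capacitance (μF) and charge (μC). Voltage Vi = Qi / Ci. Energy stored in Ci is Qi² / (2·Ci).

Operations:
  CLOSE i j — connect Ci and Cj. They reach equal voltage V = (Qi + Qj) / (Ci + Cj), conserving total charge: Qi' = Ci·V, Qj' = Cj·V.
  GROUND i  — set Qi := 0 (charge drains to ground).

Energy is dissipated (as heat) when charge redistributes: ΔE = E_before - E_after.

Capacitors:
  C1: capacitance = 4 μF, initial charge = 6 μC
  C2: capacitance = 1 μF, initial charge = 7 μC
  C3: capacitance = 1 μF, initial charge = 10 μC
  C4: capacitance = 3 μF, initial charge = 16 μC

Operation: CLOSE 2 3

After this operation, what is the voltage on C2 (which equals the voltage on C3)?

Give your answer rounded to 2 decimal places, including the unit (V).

Answer: 8.50 V

Derivation:
Initial: C1(4μF, Q=6μC, V=1.50V), C2(1μF, Q=7μC, V=7.00V), C3(1μF, Q=10μC, V=10.00V), C4(3μF, Q=16μC, V=5.33V)
Op 1: CLOSE 2-3: Q_total=17.00, C_total=2.00, V=8.50; Q2=8.50, Q3=8.50; dissipated=2.250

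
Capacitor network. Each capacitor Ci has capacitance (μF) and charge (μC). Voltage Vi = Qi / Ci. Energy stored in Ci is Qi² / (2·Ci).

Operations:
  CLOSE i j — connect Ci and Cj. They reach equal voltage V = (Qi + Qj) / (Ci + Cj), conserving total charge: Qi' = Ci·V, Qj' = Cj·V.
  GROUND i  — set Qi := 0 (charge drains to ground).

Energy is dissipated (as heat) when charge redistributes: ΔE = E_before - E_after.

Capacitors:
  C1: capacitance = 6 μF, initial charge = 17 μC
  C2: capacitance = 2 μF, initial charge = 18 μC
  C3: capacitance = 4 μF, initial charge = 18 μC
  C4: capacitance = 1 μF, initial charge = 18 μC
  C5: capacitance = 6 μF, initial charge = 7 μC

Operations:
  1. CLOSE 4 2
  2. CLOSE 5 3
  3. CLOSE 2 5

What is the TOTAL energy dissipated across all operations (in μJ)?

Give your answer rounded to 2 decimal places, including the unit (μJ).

Answer: 108.02 μJ

Derivation:
Initial: C1(6μF, Q=17μC, V=2.83V), C2(2μF, Q=18μC, V=9.00V), C3(4μF, Q=18μC, V=4.50V), C4(1μF, Q=18μC, V=18.00V), C5(6μF, Q=7μC, V=1.17V)
Op 1: CLOSE 4-2: Q_total=36.00, C_total=3.00, V=12.00; Q4=12.00, Q2=24.00; dissipated=27.000
Op 2: CLOSE 5-3: Q_total=25.00, C_total=10.00, V=2.50; Q5=15.00, Q3=10.00; dissipated=13.333
Op 3: CLOSE 2-5: Q_total=39.00, C_total=8.00, V=4.88; Q2=9.75, Q5=29.25; dissipated=67.688
Total dissipated: 108.021 μJ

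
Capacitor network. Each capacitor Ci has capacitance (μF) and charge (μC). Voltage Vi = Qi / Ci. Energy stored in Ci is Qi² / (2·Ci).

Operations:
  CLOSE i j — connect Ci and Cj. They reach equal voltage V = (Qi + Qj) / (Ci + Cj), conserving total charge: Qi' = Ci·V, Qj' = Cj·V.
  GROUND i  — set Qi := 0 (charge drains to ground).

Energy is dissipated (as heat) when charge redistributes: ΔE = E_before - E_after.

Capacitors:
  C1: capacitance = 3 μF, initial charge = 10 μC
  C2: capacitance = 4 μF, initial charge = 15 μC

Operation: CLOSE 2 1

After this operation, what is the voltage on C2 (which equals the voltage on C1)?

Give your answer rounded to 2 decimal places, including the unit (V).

Initial: C1(3μF, Q=10μC, V=3.33V), C2(4μF, Q=15μC, V=3.75V)
Op 1: CLOSE 2-1: Q_total=25.00, C_total=7.00, V=3.57; Q2=14.29, Q1=10.71; dissipated=0.149

Answer: 3.57 V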